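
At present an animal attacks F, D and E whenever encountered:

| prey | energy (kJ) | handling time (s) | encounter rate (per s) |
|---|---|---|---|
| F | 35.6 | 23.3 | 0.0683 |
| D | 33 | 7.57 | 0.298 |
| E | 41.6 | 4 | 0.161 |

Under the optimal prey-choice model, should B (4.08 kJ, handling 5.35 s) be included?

On F, D and E alone, R = ΣλE/(1+Σλh) = 18.96/5.491 = 3.453 kJ/s.
Profitability of B: 4.08/5.35 = 0.7626 kJ/s.
Since 0.7626 < R, time spent handling B is better spent searching.

No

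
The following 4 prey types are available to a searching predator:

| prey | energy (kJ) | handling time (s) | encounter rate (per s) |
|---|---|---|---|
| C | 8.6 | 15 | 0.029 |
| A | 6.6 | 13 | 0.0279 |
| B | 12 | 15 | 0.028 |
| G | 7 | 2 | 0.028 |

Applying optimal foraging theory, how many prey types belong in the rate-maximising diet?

Profitabilities (E/h, kJ/s): G 3.5, B 0.8, C 0.573, A 0.508. Add prey in this order while the next type's profitability exceeds the intake rate on those already taken.
Rate on top 1: 0.1856. B: 0.8 > 0.1856 → include.
Rate on top 2: 0.3604. C: 0.573 > 0.3604 → include.
Rate on top 3: 0.4089. A: 0.508 > 0.4089 → include.
Optimal diet: G, B, C, A — 4 of 4 types.

4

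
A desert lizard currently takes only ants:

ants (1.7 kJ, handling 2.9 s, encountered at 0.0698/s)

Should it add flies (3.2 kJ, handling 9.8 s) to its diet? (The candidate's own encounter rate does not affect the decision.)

Current rate: (0.0698×1.7)/(1 + 0.0698×2.9) = 0.09868 kJ/s.
Profitability of flies: 3.2/9.8 = 0.3265 kJ/s.
Since 0.3265 > R, including flies increases the long-run rate.

Yes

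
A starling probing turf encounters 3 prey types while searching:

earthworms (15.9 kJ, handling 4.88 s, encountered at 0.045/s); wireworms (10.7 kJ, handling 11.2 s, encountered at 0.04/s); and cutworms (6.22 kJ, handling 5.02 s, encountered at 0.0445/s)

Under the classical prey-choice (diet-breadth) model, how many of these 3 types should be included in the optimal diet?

E/h in descending order: earthworms 3.26, cutworms 1.24, wireworms 0.955 kJ/s. The optimal diet is the largest prefix of this list for which every included type satisfies E_i/h_i > R on the types above it.
Rate on top 1: 0.5867. cutworms: 1.24 > 0.5867 → include.
Rate on top 2: 0.6877. wireworms: 0.955 > 0.6877 → include.
Optimal diet: earthworms, cutworms, wireworms — 3 of 3 types.

3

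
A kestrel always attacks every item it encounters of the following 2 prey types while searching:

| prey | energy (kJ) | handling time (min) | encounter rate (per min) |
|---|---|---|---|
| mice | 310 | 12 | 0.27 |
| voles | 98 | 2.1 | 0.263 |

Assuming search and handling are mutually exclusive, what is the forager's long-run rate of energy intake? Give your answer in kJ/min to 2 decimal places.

Energy encountered per unit search time: 0.27×310 + 0.263×98 = 109.5 kJ/min.
Handling time per unit search time: 0.27×12 + 0.263×2.1 = 3.792.
Rate = 109.5/(1 + 3.792) = 22.84 kJ/min.

22.84 kJ/min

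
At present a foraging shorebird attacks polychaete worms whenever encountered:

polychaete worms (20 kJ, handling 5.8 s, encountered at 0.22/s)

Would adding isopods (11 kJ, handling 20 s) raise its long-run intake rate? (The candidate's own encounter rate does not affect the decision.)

No

Current rate: (0.22×20)/(1 + 0.22×5.8) = 1.933 kJ/s.
Profitability of isopods: 11/20 = 0.55 kJ/s.
0.55 < 1.933, so adding isopods would lower the average — exclude it.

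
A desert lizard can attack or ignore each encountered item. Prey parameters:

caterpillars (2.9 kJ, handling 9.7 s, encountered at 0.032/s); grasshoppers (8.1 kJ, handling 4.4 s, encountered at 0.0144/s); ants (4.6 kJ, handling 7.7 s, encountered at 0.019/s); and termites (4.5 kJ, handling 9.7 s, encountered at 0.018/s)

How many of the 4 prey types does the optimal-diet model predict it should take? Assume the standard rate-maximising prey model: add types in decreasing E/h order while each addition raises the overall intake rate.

4

Profitabilities (E/h, kJ/s): grasshoppers 1.84, ants 0.597, termites 0.464, caterpillars 0.299. Add prey in this order while the next type's profitability exceeds the intake rate on those already taken.
Rate on top 1: 0.1097. ants: 0.597 > 0.1097 → include.
Rate on top 2: 0.1687. termites: 0.464 > 0.1687 → include.
Rate on top 3: 0.2059. caterpillars: 0.299 > 0.2059 → include.
Optimal diet: grasshoppers, ants, termites, caterpillars — 4 of 4 types.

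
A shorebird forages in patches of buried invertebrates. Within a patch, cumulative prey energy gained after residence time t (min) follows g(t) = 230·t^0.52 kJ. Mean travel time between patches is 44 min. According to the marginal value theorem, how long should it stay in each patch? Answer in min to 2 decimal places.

Optimal t* satisfies g'(t*) = g(t*)/(T + t*).
g'(t) = 0.52·230·t^-0.48. Setting 0.52·230·t^-0.48 = 230·t^0.52/(44+t) gives 0.52(44+t) = t, so 0.48·t = 0.52×44.
t* = 0.52×44/0.48 = 47.67 min.

47.67 min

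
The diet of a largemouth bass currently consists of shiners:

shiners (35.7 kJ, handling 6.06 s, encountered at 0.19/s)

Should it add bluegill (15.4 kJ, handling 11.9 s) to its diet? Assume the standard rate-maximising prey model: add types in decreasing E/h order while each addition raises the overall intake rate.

Intake rate on the current diet: R = (0.19×35.7) / (1 + 0.19×6.06) = 6.783/2.151 = 3.153 kJ/s.
bluegill: E/h = 15.4/11.9 = 1.294 kJ/s.
1.294 < 3.153, so adding bluegill would lower the average — exclude it.

No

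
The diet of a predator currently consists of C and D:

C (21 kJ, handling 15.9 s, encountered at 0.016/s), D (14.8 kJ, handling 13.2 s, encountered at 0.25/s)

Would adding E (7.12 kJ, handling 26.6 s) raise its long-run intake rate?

On C and D alone, R = ΣλE/(1+Σλh) = 4.036/4.554 = 0.8862 kJ/s.
Profitability of E: 7.12/26.6 = 0.2677 kJ/s.
0.2677 < 0.8862, so adding E would lower the average — exclude it.

No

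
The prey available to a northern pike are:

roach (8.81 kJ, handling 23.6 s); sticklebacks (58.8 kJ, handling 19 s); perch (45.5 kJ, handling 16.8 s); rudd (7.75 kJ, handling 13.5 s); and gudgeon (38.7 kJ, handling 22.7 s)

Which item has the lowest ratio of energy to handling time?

In descending order of E/h:
sticklebacks: 58.8/19 = 3.09 kJ/s
perch: 45.5/16.8 = 2.71 kJ/s
gudgeon: 38.7/22.7 = 1.7 kJ/s
rudd: 7.75/13.5 = 0.574 kJ/s
roach: 8.81/23.6 = 0.373 kJ/s

roach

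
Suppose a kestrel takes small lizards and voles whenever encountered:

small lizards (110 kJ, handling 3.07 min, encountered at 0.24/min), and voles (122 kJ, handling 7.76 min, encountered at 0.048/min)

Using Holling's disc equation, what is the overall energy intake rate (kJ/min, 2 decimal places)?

15.29 kJ/min

Energy encountered per unit search time: 0.24×110 + 0.048×122 = 32.26 kJ/min.
Handling time per unit search time: 0.24×3.07 + 0.048×7.76 = 1.109.
Rate = 32.26/(1 + 1.109) = 15.29 kJ/min.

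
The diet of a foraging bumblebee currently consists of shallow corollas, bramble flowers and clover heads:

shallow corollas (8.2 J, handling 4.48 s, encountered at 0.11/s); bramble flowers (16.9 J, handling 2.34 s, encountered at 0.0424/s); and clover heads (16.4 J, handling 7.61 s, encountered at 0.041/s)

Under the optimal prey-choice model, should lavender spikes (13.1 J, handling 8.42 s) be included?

Intake rate on the current diet: R = (0.11×8.2 + 0.0424×16.9 + 0.041×16.4) / (1 + 0.11×4.48 + 0.0424×2.34 + 0.041×7.61) = 2.291/1.904 = 1.203 J/s.
lavender spikes: E/h = 13.1/8.42 = 1.556 J/s.
Since 1.556 > R, including lavender spikes increases the long-run rate.

Yes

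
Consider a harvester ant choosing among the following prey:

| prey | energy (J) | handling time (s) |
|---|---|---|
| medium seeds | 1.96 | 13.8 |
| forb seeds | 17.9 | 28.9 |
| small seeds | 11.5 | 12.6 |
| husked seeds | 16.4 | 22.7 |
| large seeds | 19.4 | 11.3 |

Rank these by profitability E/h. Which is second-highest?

Profitability E/h (J/s): medium seeds = 1.96/13.8 = 0.142, forb seeds = 17.9/28.9 = 0.619, small seeds = 11.5/12.6 = 0.913, husked seeds = 16.4/22.7 = 0.722, large seeds = 19.4/11.3 = 1.72.
Ranked: large seeds > small seeds > husked seeds > forb seeds > medium seeds.

small seeds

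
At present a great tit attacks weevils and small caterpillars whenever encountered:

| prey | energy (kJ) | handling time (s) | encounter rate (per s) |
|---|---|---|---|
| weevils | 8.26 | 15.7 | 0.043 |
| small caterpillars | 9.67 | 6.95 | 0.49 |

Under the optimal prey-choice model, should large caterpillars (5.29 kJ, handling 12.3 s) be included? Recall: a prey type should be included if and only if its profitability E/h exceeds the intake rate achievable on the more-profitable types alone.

No

On weevils and small caterpillars alone, R = ΣλE/(1+Σλh) = 5.093/5.081 = 1.003 kJ/s.
large caterpillars: E/h = 5.29/12.3 = 0.4301 kJ/s.
Since 0.4301 < R, time spent handling large caterpillars is better spent searching.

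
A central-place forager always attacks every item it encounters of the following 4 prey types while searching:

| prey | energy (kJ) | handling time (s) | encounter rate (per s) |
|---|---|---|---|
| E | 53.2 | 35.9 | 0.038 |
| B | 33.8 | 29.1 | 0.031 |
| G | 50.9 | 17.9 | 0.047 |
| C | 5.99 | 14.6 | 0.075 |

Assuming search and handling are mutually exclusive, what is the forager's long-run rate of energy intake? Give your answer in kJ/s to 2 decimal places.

R = (0.038×53.2 + 0.031×33.8 + 0.047×50.9 + 0.075×5.99) / (1 + 0.038×35.9 + 0.031×29.1 + 0.047×17.9 + 0.075×14.6) = 5.911/5.203 = 1.136 kJ/s.

1.14 kJ/s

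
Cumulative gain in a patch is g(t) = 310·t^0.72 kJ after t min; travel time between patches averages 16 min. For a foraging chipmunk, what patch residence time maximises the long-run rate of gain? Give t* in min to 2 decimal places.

By the marginal value theorem, leave when the instantaneous gain rate g'(t) equals the habitat-wide average g(t)/(T + t).
g'(t) = 0.72·310·t^-0.28. Setting 0.72·310·t^-0.28 = 310·t^0.72/(16+t) gives 0.72(16+t) = t, so 0.28·t = 0.72×16.
t* = 0.72×16/0.28 = 41.14 min.

41.14 min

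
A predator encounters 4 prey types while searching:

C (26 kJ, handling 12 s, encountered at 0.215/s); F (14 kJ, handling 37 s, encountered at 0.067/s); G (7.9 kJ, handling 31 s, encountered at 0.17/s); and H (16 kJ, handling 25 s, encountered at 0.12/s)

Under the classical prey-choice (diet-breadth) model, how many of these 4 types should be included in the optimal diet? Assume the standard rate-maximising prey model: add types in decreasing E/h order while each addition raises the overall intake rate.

Profitabilities (E/h, kJ/s): C 2.17, H 0.64, F 0.378, G 0.255. Add prey in this order while the next type's profitability exceeds the intake rate on those already taken.
Rate on top 1: 1.561. H: 0.64 < 1.561 → exclude; stop.
Optimal diet: C — 1 of 4 types.

1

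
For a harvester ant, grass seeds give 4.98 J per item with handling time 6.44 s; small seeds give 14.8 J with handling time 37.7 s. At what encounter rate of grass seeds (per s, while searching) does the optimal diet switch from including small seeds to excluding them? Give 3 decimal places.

0.160 per s

The zero-one rule: include small seeds iff E₂/h₂ > λE₁/(1+λh₁). Equality gives the switch point.
λE₁h₂ = E₂ + λE₂h₁ ⇒ λ = E₂/(E₁h₂ − E₂h₁) = 14.8/(187.7 − 95.31) = 0.1601 per s.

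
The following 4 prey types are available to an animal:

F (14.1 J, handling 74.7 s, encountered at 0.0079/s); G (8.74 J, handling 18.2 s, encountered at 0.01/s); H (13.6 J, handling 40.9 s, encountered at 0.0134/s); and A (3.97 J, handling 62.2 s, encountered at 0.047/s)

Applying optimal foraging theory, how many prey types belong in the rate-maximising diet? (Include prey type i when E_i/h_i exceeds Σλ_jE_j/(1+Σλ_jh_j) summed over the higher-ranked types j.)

3

E/h in descending order: G 0.48, H 0.333, F 0.189, A 0.0638 J/s. The optimal diet is the largest prefix of this list for which every included type satisfies E_i/h_i > R on the types above it.
Rate on top 1: 0.07394. H: 0.333 > 0.07394 → include.
Rate on top 2: 0.1559. F: 0.189 > 0.1559 → include.
Rate on top 3: 0.1642. A: 0.0638 < 0.1642 → exclude; stop.
Optimal diet: G, H, F — 3 of 4 types.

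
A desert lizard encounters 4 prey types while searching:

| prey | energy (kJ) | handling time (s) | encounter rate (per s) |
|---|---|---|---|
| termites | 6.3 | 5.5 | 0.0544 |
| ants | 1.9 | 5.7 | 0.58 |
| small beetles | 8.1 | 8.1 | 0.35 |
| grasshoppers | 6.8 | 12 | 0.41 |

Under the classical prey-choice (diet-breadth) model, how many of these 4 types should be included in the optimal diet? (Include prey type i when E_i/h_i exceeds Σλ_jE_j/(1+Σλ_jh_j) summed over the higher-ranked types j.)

2

E/h in descending order: termites 1.15, small beetles 1, grasshoppers 0.567, ants 0.333 kJ/s. The optimal diet is the largest prefix of this list for which every included type satisfies E_i/h_i > R on the types above it.
Rate on top 1: 0.2638. small beetles: 1 > 0.2638 → include.
Rate on top 2: 0.7686. grasshoppers: 0.567 < 0.7686 → exclude; stop.
Optimal diet: termites, small beetles — 2 of 4 types.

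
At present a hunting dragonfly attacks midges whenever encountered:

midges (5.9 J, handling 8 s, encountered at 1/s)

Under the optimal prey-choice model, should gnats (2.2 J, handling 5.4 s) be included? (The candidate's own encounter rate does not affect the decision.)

No

Intake rate on the current diet: R = (1×5.9) / (1 + 1×8) = 5.9/9 = 0.6556 J/s.
gnats: E/h = 2.2/5.4 = 0.4074 J/s.
0.4074 < 0.6556, so adding gnats would lower the average — exclude it.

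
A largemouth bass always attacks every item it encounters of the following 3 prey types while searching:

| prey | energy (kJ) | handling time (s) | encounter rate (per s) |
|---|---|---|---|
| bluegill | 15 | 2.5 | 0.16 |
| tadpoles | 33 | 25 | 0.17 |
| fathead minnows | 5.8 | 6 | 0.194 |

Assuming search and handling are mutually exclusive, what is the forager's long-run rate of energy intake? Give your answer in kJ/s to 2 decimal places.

R = (0.16×15 + 0.17×33 + 0.194×5.8) / (1 + 0.16×2.5 + 0.17×25 + 0.194×6) = 9.135/6.814 = 1.341 kJ/s.

1.34 kJ/s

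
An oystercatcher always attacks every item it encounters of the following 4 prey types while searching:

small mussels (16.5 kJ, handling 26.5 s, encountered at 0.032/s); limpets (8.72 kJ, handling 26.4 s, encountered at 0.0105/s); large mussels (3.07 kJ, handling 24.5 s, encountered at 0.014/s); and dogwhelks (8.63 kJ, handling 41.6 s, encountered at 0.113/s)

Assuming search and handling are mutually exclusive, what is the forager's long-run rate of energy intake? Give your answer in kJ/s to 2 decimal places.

R = Σλ_iE_i / (1 + Σλ_ih_i)
Numerator: 0.032×16.5 + 0.0105×8.72 + 0.014×3.07 + 0.113×8.63 = 1.638
Denominator: 1 + 0.032×26.5 + 0.0105×26.4 + 0.014×24.5 + 0.113×41.6 = 7.169
R = 1.638/7.169 = 0.2284 kJ/s

0.23 kJ/s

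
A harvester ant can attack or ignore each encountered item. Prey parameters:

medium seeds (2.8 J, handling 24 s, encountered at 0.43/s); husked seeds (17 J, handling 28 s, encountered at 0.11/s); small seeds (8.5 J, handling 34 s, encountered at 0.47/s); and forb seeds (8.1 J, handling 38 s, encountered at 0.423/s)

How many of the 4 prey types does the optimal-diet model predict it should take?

Profitabilities (E/h, J/s): husked seeds 0.607, small seeds 0.25, forb seeds 0.213, medium seeds 0.117. Add prey in this order while the next type's profitability exceeds the intake rate on those already taken.
Rate on top 1: 0.4583. small seeds: 0.25 < 0.4583 → exclude; stop.
Optimal diet: husked seeds — 1 of 4 types.

1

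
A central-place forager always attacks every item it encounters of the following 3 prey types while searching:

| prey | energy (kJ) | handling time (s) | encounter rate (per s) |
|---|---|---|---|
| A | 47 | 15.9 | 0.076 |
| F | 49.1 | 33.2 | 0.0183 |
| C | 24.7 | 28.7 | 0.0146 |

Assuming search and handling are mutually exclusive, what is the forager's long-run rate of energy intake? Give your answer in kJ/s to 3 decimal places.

1.493 kJ/s

Energy encountered per unit search time: 0.076×47 + 0.0183×49.1 + 0.0146×24.7 = 4.831 kJ/s.
Handling time per unit search time: 0.076×15.9 + 0.0183×33.2 + 0.0146×28.7 = 2.235.
Rate = 4.831/(1 + 2.235) = 1.493 kJ/s.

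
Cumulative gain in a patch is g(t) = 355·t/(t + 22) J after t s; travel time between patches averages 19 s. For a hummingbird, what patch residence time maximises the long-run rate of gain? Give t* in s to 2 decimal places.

Maximise g(t)/(T+t): set derivative to zero → g'(t)(T+t) = g(t).
g'(t) = 355·22/(t + 22)². Setting 355·22/(t+22)² = 355t/[(t+22)(19+t)] gives 22(19+t) = t(t+22), so t² = 22×19 = 418.
t* = √418 = 20.45 s.

20.45 s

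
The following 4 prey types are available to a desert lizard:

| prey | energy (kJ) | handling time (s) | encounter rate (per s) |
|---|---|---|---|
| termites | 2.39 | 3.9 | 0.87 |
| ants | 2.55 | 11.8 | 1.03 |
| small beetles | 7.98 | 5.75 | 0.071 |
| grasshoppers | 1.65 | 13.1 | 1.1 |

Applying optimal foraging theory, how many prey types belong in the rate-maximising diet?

E/h in descending order: small beetles 1.39, termites 0.613, ants 0.216, grasshoppers 0.126 kJ/s. The optimal diet is the largest prefix of this list for which every included type satisfies E_i/h_i > R on the types above it.
Rate on top 1: 0.4023. termites: 0.613 > 0.4023 → include.
Rate on top 2: 0.5511. ants: 0.216 < 0.5511 → exclude; stop.
Optimal diet: small beetles, termites — 2 of 4 types.

2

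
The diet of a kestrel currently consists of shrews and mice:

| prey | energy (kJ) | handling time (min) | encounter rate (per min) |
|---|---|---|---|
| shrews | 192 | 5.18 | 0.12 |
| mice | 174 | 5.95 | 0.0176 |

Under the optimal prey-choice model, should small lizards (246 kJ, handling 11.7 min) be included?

Yes

Current rate: (0.12×192 + 0.0176×174)/(1 + 0.12×5.18 + 0.0176×5.95) = 15.12 kJ/min.
Profitability of small lizards: 246/11.7 = 21.03 kJ/min.
21.03 > 15.12, so adding small lizards raises the average — include it.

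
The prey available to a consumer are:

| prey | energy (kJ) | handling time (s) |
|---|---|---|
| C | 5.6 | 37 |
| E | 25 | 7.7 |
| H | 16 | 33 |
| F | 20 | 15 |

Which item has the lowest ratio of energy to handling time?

C

Profitability E/h (kJ/s): C = 5.6/37 = 0.151, E = 25/7.7 = 3.25, H = 16/33 = 0.485, F = 20/15 = 1.33.
Ranked: E > F > H > C.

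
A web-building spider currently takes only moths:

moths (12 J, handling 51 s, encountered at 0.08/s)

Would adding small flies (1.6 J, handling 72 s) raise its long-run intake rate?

Intake rate on the current diet: R = (0.08×12) / (1 + 0.08×51) = 0.96/5.08 = 0.189 J/s.
Profitability of small flies: 1.6/72 = 0.02222 J/s.
0.02222 < 0.189, so adding small flies would lower the average — exclude it.

No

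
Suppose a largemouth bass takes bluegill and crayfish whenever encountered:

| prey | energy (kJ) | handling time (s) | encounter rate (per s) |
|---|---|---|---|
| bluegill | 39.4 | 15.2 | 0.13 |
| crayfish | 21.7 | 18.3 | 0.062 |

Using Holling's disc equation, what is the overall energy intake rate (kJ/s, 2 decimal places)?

R = (0.13×39.4 + 0.062×21.7) / (1 + 0.13×15.2 + 0.062×18.3) = 6.467/4.111 = 1.573 kJ/s.

1.57 kJ/s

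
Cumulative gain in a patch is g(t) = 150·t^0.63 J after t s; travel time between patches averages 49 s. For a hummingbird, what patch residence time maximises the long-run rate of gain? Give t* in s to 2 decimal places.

By the marginal value theorem, leave when the instantaneous gain rate g'(t) equals the habitat-wide average g(t)/(T + t).
g'(t) = 0.63·150·t^-0.37. Setting 0.63·150·t^-0.37 = 150·t^0.63/(49+t) gives 0.63(49+t) = t, so 0.37·t = 0.63×49.
t* = 0.63×49/0.37 = 83.43 s.

83.43 s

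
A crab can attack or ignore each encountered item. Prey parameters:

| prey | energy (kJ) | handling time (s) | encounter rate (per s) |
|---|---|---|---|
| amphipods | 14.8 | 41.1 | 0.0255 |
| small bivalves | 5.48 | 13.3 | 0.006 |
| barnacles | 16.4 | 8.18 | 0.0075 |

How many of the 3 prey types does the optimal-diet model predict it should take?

3

Profitabilities (E/h, kJ/s): barnacles 2, small bivalves 0.412, amphipods 0.36. Add prey in this order while the next type's profitability exceeds the intake rate on those already taken.
Rate on top 1: 0.1159. small bivalves: 0.412 > 0.1159 → include.
Rate on top 2: 0.1366. amphipods: 0.36 > 0.1366 → include.
Optimal diet: barnacles, small bivalves, amphipods — 3 of 3 types.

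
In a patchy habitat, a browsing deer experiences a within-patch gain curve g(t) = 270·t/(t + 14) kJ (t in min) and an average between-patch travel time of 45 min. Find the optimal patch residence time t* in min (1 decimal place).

Optimal t* satisfies g'(t*) = g(t*)/(T + t*).
g'(t) = 270·14/(t + 14)². Setting 270·14/(t+14)² = 270t/[(t+14)(45+t)] gives 14(45+t) = t(t+14), so t² = 14×45 = 630.
t* = √630 = 25.1 min.

25.1 min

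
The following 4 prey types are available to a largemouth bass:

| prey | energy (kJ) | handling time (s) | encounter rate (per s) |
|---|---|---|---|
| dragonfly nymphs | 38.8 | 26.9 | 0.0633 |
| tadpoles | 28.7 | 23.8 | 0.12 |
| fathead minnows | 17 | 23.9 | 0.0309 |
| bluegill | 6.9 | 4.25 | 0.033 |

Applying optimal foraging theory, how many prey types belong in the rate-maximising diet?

Profitabilities (E/h, kJ/s): bluegill 1.62, dragonfly nymphs 1.44, tadpoles 1.21, fathead minnows 0.711. Add prey in this order while the next type's profitability exceeds the intake rate on those already taken.
Rate on top 1: 0.1997. dragonfly nymphs: 1.44 > 0.1997 → include.
Rate on top 2: 0.944. tadpoles: 1.21 > 0.944 → include.
Rate on top 3: 1.075. fathead minnows: 0.711 < 1.075 → exclude; stop.
Optimal diet: bluegill, dragonfly nymphs, tadpoles — 3 of 4 types.

3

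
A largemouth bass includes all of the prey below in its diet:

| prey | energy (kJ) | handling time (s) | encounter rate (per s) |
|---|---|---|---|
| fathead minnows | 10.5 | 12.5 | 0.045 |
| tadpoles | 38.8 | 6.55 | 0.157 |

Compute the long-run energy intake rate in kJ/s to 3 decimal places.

2.534 kJ/s

R = (0.045×10.5 + 0.157×38.8) / (1 + 0.045×12.5 + 0.157×6.55) = 6.564/2.591 = 2.534 kJ/s.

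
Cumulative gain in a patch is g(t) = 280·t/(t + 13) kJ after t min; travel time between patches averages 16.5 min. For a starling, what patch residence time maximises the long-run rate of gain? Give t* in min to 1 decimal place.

Maximise g(t)/(T+t): set derivative to zero → g'(t)(T+t) = g(t).
g'(t) = 280·13/(t + 13)². Setting 280·13/(t+13)² = 280t/[(t+13)(16.5+t)] gives 13(16.5+t) = t(t+13), so t² = 13×16.5 = 214.5.
t* = √214.5 = 14.65 min.

14.6 min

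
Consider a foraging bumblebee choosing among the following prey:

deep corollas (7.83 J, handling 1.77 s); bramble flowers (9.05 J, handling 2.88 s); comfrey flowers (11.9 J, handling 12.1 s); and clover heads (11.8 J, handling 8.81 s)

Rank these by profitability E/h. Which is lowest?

In descending order of E/h:
deep corollas: 7.83/1.77 = 4.42 J/s
bramble flowers: 9.05/2.88 = 3.14 J/s
clover heads: 11.8/8.81 = 1.34 J/s
comfrey flowers: 11.9/12.1 = 0.983 J/s

comfrey flowers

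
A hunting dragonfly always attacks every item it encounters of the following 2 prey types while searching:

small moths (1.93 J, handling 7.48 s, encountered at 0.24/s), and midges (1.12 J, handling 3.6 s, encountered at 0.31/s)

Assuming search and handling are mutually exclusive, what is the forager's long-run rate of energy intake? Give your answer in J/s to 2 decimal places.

0.21 J/s

Energy encountered per unit search time: 0.24×1.93 + 0.31×1.12 = 0.8104 J/s.
Handling time per unit search time: 0.24×7.48 + 0.31×3.6 = 2.911.
Rate = 0.8104/(1 + 2.911) = 0.2072 J/s.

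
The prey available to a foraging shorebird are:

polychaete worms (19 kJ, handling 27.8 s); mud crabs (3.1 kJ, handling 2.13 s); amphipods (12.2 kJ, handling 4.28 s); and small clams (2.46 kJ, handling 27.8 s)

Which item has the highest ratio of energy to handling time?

Profitability E/h (kJ/s): polychaete worms = 19/27.8 = 0.683, mud crabs = 3.1/2.13 = 1.46, amphipods = 12.2/4.28 = 2.85, small clams = 2.46/27.8 = 0.0885.
Ranked: amphipods > mud crabs > polychaete worms > small clams.

amphipods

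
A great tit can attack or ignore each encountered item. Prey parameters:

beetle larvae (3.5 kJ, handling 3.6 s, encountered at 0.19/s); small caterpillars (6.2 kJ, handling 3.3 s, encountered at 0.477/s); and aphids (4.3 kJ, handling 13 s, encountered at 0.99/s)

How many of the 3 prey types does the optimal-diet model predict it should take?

Rank by E/h (kJ/s): small caterpillars 1.88, beetle larvae 0.972, aphids 0.331. Include each in turn until the next type's E/h falls below the running intake rate.
Rate on top 1: 1.149. beetle larvae: 0.972 < 1.149 → exclude; stop.
Optimal diet: small caterpillars — 1 of 3 types.

1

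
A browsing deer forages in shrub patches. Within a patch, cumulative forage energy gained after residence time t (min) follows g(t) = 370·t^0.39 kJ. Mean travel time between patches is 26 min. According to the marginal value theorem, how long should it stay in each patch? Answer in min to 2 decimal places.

16.62 min

Maximise g(t)/(T+t): set derivative to zero → g'(t)(T+t) = g(t).
g'(t) = 0.39·370·t^-0.61. Setting 0.39·370·t^-0.61 = 370·t^0.39/(26+t) gives 0.39(26+t) = t, so 0.61·t = 0.39×26.
t* = 0.39×26/0.61 = 16.62 min.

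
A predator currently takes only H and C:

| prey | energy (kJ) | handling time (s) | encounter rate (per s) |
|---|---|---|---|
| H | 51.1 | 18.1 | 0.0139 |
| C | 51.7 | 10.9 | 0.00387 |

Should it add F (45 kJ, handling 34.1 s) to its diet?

Current rate: (0.0139×51.1 + 0.00387×51.7)/(1 + 0.0139×18.1 + 0.00387×10.9) = 0.7037 kJ/s.
F: E/h = 45/34.1 = 1.32 kJ/s.
1.32 > 0.7037, so adding F raises the average — include it.

Yes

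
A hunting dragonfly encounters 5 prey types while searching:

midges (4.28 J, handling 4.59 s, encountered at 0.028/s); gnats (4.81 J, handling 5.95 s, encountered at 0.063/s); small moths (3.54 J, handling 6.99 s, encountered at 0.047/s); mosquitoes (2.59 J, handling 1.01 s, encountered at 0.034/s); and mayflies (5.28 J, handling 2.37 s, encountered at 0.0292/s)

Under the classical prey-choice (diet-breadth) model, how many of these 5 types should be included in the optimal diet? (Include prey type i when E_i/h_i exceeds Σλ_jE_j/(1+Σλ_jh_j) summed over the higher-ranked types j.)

5

Profitabilities (E/h, J/s): mosquitoes 2.56, mayflies 2.23, midges 0.932, gnats 0.808, small moths 0.506. Add prey in this order while the next type's profitability exceeds the intake rate on those already taken.
Rate on top 1: 0.08514. mayflies: 2.23 > 0.08514 → include.
Rate on top 2: 0.2195. midges: 0.932 > 0.2195 → include.
Rate on top 3: 0.2939. gnats: 0.808 > 0.2939 → include.
Rate on top 4: 0.4139. small moths: 0.506 > 0.4139 → include.
Optimal diet: mosquitoes, mayflies, midges, gnats, small moths — 5 of 5 types.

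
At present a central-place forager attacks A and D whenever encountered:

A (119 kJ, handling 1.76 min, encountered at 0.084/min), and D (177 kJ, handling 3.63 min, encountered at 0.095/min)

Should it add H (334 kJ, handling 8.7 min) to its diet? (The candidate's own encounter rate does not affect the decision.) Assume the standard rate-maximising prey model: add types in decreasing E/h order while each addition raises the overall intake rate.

Yes

On A and D alone, R = ΣλE/(1+Σλh) = 26.81/1.493 = 17.96 kJ/min.
Profitability of H: 334/8.7 = 38.39 kJ/min.
38.39 > 17.96, so adding H raises the average — include it.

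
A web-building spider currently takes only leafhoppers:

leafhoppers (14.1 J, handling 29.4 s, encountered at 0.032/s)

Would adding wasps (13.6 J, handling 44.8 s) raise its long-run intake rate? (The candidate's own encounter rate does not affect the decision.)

On leafhoppers alone, R = ΣλE/(1+Σλh) = 0.4512/1.941 = 0.2325 J/s.
Profitability of wasps: 13.6/44.8 = 0.3036 J/s.
Since 0.3036 > R, including wasps increases the long-run rate.

Yes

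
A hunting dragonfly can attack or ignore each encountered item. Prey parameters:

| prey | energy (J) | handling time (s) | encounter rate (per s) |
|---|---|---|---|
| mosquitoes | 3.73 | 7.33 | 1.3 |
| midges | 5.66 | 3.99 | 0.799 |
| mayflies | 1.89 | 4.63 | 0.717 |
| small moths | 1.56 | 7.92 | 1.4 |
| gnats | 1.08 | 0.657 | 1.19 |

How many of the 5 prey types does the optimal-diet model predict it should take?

Profitabilities (E/h, J/s): gnats 1.64, midges 1.42, mosquitoes 0.509, mayflies 0.408, small moths 0.197. Add prey in this order while the next type's profitability exceeds the intake rate on those already taken.
Rate on top 1: 0.7213. midges: 1.42 > 0.7213 → include.
Rate on top 2: 1.169. mosquitoes: 0.509 < 1.169 → exclude; stop.
Optimal diet: gnats, midges — 2 of 5 types.

2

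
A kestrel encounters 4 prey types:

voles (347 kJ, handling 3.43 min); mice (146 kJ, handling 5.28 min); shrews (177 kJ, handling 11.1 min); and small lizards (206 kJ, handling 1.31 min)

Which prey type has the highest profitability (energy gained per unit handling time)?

In descending order of E/h:
small lizards: 206/1.31 = 157 kJ/min
voles: 347/3.43 = 101 kJ/min
mice: 146/5.28 = 27.7 kJ/min
shrews: 177/11.1 = 15.9 kJ/min

small lizards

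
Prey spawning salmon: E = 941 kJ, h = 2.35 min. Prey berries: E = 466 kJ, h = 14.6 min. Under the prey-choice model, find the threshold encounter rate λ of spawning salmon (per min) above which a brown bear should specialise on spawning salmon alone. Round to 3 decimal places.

Drop berries once their profitability E₂/h₂ falls below the rate achievable on spawning salmon alone: E₂/h₂ = λE₁/(1 + λh₁).
Solve for λ: λE₁h₂ = E₂(1 + λh₁) → λ(E₁h₂ − E₂h₁) = E₂ → λ = E₂/(E₁h₂ − E₂h₁).
λ = 466/(941×14.6 − 466×2.35) = 466/1.264e+04 = 0.03686 per min.

0.037 per min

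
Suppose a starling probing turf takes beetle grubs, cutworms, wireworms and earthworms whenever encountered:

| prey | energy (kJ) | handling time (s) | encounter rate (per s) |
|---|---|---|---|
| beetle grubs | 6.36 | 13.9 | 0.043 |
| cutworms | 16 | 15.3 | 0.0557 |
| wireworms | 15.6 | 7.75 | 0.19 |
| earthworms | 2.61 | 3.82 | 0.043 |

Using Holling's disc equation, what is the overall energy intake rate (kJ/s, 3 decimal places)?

R = Σλ_iE_i / (1 + Σλ_ih_i)
Numerator: 0.043×6.36 + 0.0557×16 + 0.19×15.6 + 0.043×2.61 = 4.241
Denominator: 1 + 0.043×13.9 + 0.0557×15.3 + 0.19×7.75 + 0.043×3.82 = 4.087
R = 4.241/4.087 = 1.038 kJ/s

1.038 kJ/s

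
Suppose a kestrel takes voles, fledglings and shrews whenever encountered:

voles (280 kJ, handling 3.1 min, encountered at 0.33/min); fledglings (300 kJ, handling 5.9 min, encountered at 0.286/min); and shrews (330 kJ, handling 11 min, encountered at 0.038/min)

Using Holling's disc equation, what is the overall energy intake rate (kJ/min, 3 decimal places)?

R = (0.33×280 + 0.286×300 + 0.038×330) / (1 + 0.33×3.1 + 0.286×5.9 + 0.038×11) = 190.7/4.128 = 46.2 kJ/min.

46.202 kJ/min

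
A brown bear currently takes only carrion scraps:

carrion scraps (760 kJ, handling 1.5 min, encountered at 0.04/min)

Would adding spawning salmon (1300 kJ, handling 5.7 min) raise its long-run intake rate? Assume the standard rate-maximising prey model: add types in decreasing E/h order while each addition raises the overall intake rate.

Intake rate on the current diet: R = (0.04×760) / (1 + 0.04×1.5) = 30.4/1.06 = 28.68 kJ/min.
spawning salmon: E/h = 1300/5.7 = 228.1 kJ/min.
228.1 > 28.68, so adding spawning salmon raises the average — include it.

Yes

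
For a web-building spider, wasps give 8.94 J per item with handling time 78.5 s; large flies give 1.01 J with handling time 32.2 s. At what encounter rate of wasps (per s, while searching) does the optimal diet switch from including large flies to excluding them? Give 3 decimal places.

0.005 per s

Drop large flies once their profitability E₂/h₂ falls below the rate achievable on wasps alone: E₂/h₂ = λE₁/(1 + λh₁).
Solve for λ: λE₁h₂ = E₂(1 + λh₁) → λ(E₁h₂ − E₂h₁) = E₂ → λ = E₂/(E₁h₂ − E₂h₁).
λ = 1.01/(8.94×32.2 − 1.01×78.5) = 1.01/208.6 = 0.004842 per s.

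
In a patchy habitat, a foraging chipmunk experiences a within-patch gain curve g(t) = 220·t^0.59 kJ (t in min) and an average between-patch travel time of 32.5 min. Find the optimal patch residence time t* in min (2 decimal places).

Optimal t* satisfies g'(t*) = g(t*)/(T + t*).
g'(t) = 0.59·220·t^-0.41. Setting 0.59·220·t^-0.41 = 220·t^0.59/(32.5+t) gives 0.59(32.5+t) = t, so 0.41·t = 0.59×32.5.
t* = 0.59×32.5/0.41 = 46.77 min.

46.77 min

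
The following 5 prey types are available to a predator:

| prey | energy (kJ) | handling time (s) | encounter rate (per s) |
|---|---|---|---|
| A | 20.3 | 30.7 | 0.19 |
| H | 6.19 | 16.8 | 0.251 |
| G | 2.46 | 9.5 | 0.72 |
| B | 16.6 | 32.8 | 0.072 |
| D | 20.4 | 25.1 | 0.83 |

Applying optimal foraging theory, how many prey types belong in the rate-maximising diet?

Rank by E/h (kJ/s): D 0.813, A 0.661, B 0.506, H 0.368, G 0.259. Include each in turn until the next type's E/h falls below the running intake rate.
Rate on top 1: 0.7755. A: 0.661 < 0.7755 → exclude; stop.
Optimal diet: D — 1 of 5 types.

1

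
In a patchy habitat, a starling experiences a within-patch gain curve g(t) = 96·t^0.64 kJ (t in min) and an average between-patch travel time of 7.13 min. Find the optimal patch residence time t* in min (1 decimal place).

Maximise g(t)/(T+t): set derivative to zero → g'(t)(T+t) = g(t).
g'(t) = 0.64·96·t^-0.36. Setting 0.64·96·t^-0.36 = 96·t^0.64/(7.13+t) gives 0.64(7.13+t) = t, so 0.36·t = 0.64×7.13.
t* = 0.64×7.13/0.36 = 12.68 min.

12.7 min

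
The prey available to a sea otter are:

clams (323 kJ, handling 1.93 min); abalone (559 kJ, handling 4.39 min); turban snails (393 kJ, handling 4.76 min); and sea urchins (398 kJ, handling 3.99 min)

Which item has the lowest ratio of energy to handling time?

turban snails

Profitability E/h (kJ/min): clams = 323/1.93 = 167, abalone = 559/4.39 = 127, turban snails = 393/4.76 = 82.6, sea urchins = 398/3.99 = 99.7.
Ranked: clams > abalone > sea urchins > turban snails.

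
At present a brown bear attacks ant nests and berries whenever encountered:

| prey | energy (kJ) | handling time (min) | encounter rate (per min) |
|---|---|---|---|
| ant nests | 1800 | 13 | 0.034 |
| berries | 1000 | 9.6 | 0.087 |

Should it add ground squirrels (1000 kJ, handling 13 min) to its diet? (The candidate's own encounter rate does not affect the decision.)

Intake rate on the current diet: R = (0.034×1800 + 0.087×1000) / (1 + 0.034×13 + 0.087×9.6) = 148.2/2.277 = 65.08 kJ/min.
ground squirrels: E/h = 1000/13 = 76.92 kJ/min.
76.92 > 65.08, so adding ground squirrels raises the average — include it.

Yes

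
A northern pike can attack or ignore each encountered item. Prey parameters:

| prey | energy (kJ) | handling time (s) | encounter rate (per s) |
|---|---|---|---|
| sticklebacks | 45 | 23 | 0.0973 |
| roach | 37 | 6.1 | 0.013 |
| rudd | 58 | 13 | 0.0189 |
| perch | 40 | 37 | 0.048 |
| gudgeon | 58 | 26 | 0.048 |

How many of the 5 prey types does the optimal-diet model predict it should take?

Profitabilities (E/h, kJ/s): roach 6.07, rudd 4.46, gudgeon 2.23, sticklebacks 1.96, perch 1.08. Add prey in this order while the next type's profitability exceeds the intake rate on those already taken.
Rate on top 1: 0.4457. rudd: 4.46 > 0.4457 → include.
Rate on top 2: 1.19. gudgeon: 2.23 > 1.19 → include.
Rate on top 3: 1.695. sticklebacks: 1.96 > 1.695 → include.
Rate on top 4: 1.817. perch: 1.08 < 1.817 → exclude; stop.
Optimal diet: roach, rudd, gudgeon, sticklebacks — 4 of 5 types.

4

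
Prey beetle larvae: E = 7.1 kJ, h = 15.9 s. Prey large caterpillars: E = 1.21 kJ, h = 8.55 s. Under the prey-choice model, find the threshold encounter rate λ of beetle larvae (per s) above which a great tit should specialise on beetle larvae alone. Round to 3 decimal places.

Drop large caterpillars once their profitability E₂/h₂ falls below the rate achievable on beetle larvae alone: E₂/h₂ = λE₁/(1 + λh₁).
Solve for λ: λE₁h₂ = E₂(1 + λh₁) → λ(E₁h₂ − E₂h₁) = E₂ → λ = E₂/(E₁h₂ − E₂h₁).
λ = 1.21/(7.1×8.55 − 1.21×15.9) = 1.21/41.47 = 0.02918 per s.

0.029 per s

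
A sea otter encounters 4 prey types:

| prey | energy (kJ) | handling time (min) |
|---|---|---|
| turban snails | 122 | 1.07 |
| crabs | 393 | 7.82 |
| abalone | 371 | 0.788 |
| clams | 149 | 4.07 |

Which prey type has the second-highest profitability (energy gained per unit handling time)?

In descending order of E/h:
abalone: 371/0.788 = 471 kJ/min
turban snails: 122/1.07 = 114 kJ/min
crabs: 393/7.82 = 50.3 kJ/min
clams: 149/4.07 = 36.6 kJ/min

turban snails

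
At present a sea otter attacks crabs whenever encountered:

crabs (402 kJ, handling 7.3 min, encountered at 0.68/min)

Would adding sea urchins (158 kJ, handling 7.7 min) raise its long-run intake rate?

On crabs alone, R = ΣλE/(1+Σλh) = 273.4/5.964 = 45.84 kJ/min.
sea urchins: E/h = 158/7.7 = 20.52 kJ/min.
Since 20.52 < R, time spent handling sea urchins is better spent searching.

No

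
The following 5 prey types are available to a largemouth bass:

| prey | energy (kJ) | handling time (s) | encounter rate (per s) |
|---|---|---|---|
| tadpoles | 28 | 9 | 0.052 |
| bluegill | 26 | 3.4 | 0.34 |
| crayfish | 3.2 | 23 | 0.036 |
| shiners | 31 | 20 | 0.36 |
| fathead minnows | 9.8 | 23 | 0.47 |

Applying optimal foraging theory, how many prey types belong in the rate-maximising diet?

1

E/h in descending order: bluegill 7.65, tadpoles 3.11, shiners 1.55, fathead minnows 0.426, crayfish 0.139 kJ/s. The optimal diet is the largest prefix of this list for which every included type satisfies E_i/h_i > R on the types above it.
Rate on top 1: 4.1. tadpoles: 3.11 < 4.1 → exclude; stop.
Optimal diet: bluegill — 1 of 5 types.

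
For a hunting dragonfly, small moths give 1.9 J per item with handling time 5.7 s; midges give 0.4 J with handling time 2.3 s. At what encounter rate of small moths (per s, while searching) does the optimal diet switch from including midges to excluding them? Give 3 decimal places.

The zero-one rule: include midges iff E₂/h₂ > λE₁/(1+λh₁). Equality gives the switch point.
λE₁h₂ = E₂ + λE₂h₁ ⇒ λ = E₂/(E₁h₂ − E₂h₁) = 0.4/(4.37 − 2.28) = 0.1914 per s.

0.191 per s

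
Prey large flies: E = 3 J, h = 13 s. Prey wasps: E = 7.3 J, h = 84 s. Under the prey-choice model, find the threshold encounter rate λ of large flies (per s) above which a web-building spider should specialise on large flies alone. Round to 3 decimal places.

0.046 per s

At the threshold, the rate on large flies alone equals the profitability of wasps: λ·3/(1 + λ·13) = 7.3/84 = 0.0869.
Rearranging, λ(3 − 0.0869×13) = 0.0869, so λ = 0.0869/1.87 = 0.04647 per s.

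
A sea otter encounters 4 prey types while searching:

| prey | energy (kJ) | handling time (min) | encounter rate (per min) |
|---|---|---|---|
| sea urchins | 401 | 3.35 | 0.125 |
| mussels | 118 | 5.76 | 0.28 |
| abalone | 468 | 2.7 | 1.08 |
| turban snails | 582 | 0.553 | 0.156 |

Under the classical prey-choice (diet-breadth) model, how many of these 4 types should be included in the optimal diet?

2

E/h in descending order: turban snails 1.05e+03, abalone 173, sea urchins 120, mussels 20.5 kJ/min. The optimal diet is the largest prefix of this list for which every included type satisfies E_i/h_i > R on the types above it.
Rate on top 1: 83.58. abalone: 173 > 83.58 → include.
Rate on top 2: 149. sea urchins: 120 < 149 → exclude; stop.
Optimal diet: turban snails, abalone — 2 of 4 types.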